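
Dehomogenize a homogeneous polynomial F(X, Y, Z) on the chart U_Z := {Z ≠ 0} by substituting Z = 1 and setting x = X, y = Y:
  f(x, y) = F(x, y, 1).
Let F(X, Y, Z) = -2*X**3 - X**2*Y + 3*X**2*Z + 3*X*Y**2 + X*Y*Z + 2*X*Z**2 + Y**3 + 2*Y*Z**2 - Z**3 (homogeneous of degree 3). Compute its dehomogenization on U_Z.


f(x, y) = -2*x**3 - x**2*y + 3*x**2 + 3*x*y**2 + x*y + 2*x + y**3 + 2*y - 1

On U_Z we set Z = 1. Each monomial c·X^i·Y^j·Z^k in F becomes c·x^i·y^j·1^k = c·x^i·y^j.
Substituting Z = 1: F(X, Y, 1) = -2*x**3 - x**2*y + 3*x**2 + 3*x*y**2 + x*y + 2*x + y**3 + 2*y - 1.
Note: deg(f) ≤ deg(F) = 3; strict inequality happens when F is divisible by Z (lost terms).


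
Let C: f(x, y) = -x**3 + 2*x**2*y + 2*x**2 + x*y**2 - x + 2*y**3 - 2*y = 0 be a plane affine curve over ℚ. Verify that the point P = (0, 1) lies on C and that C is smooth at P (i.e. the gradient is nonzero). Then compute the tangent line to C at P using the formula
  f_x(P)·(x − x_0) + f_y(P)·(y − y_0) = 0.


Tangent line at P: 4*y - 4 = 0.

Step 1: f(0, 1) = 0, so P lies on C.
Step 2: partial derivatives
  f_x(x, y) = -3*x**2 + 4*x*y + 4*x + y**2 - 1, f_y(x, y) = 2*x**2 + 2*x*y + 6*y**2 - 2.
  f_x(P) = 0, f_y(P) = 4 (gradient nonzero, so P is smooth).
Step 3: tangent line at P: 0·(x − 0) + 4·(y − 1) = 0.
Expanding: 4*y - 4 = 0.


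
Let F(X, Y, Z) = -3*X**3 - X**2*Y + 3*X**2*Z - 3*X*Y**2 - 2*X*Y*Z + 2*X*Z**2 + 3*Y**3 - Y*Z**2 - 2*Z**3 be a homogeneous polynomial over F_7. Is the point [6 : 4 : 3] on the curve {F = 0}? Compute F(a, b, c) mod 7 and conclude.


F(6,4,3) ≡ 3 (mod 7); P is NOT on the curve.

Evaluate F(6, 4, 3) term-by-term (mod 7).
  -3*X**3 ↦ -3·216·1·1 = -648
  -X**2*Y ↦ -1·36·4·1 = -144
  3*X**2*Z ↦ 3·36·1·3 = 324
  -3*X*Y**2 ↦ -3·6·16·1 = -288
  -2*X*Y*Z ↦ -2·6·4·3 = -144
  2*X*Z**2 ↦ 2·6·1·9 = 108
  3*Y**3 ↦ 3·1·64·1 = 192
  -Y*Z**2 ↦ -1·1·4·9 = -36
  -2*Z**3 ↦ -2·1·1·27 = -54
Sum: F(6, 4, 3) = (-648) + (-144) + (324) + (-288) + (-144) + (108) + (192) + (-36) + (-54) = -690.
Reducing mod 7: -690 ≡ 3 (mod 7).
Since F(a, b, c) ≡ 3 ≠ 0 (mod 7), P does NOT lie on the curve.


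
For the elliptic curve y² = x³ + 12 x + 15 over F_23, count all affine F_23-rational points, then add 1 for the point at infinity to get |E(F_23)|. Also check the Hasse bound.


Affine points = {(2, 1), (2, 22), (3, 3), (3, 20), (4, 9), (4, 14), (5, 4), (5, 19), (6, 2), (6, 21), (8, 5), (8, 18), (9, 1), (9, 22), (10, 10), (10, 13), (11, 11), (11, 12), (12, 1), (12, 22), (14, 11), (14, 12), (16, 5), (16, 18), (17, 7), (17, 16), (19, 8), (19, 15), (21, 11), (21, 12), (22, 5), (22, 18)}; affine count = 32; |E(F_23)| = 33.

Discriminant check: Δ ∝ 4a³ + 27b² = 4·12³ + 27·15² = 4·1728 + 27·225 ≡ 15 (mod 23). Nonzero ⇒ E is nonsingular.
For each x ∈ F_23, compute rhs = x³ + 12·x + 15 mod 23, then count y ∈ F_23 with y² ≡ rhs.
  x = 0: rhs = 15, matching y values: none (0 points).
  x = 1: rhs = 5, matching y values: none (0 points).
  x = 2: rhs = 1, matching y values: 1, 22 (2 points).
  x = 3: rhs = 9, matching y values: 3, 20 (2 points).
  x = 4: rhs = 12, matching y values: 9, 14 (2 points).
  x = 5: rhs = 16, matching y values: 4, 19 (2 points).
  x = 6: rhs = 4, matching y values: 2, 21 (2 points).
  x = 7: rhs = 5, matching y values: none (0 points).
  x = 8: rhs = 2, matching y values: 5, 18 (2 points).
  x = 9: rhs = 1, matching y values: 1, 22 (2 points).
  x = 10: rhs = 8, matching y values: 10, 13 (2 points).
  x = 11: rhs = 6, matching y values: 11, 12 (2 points).
  x = 12: rhs = 1, matching y values: 1, 22 (2 points).
  x = 13: rhs = 22, matching y values: none (0 points).
  x = 14: rhs = 6, matching y values: 11, 12 (2 points).
  x = 15: rhs = 5, matching y values: none (0 points).
  x = 16: rhs = 2, matching y values: 5, 18 (2 points).
  x = 17: rhs = 3, matching y values: 7, 16 (2 points).
  x = 18: rhs = 14, matching y values: none (0 points).
  x = 19: rhs = 18, matching y values: 8, 15 (2 points).
  x = 20: rhs = 21, matching y values: none (0 points).
  x = 21: rhs = 6, matching y values: 11, 12 (2 points).
  x = 22: rhs = 2, matching y values: 5, 18 (2 points).
Total affine count: 32.
Full point count |E(F_23)| = 32 + 1 = 33.
Hasse bound: |33 − (23+1)| = |9| = 9 ≤ 2√23 ≈ 9.5917 ✓.


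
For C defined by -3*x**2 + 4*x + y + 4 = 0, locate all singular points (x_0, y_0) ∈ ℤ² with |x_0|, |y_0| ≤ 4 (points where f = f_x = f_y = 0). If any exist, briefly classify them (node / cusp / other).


No singular points in the scanned grid; C is smooth there.

Compute partial derivatives:
  f_x = 4 - 6*x.
  f_y = 1.
f_y = 1 is a nonzero constant, so f_y never vanishes: no point (x, y) can satisfy f = f_x = f_y = 0. In particular no (x, y) ∈ {−4, ..., 4}² is singular; the curve is smooth.


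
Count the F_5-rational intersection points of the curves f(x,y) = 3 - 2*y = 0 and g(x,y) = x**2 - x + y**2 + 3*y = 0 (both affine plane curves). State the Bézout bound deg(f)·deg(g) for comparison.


Common zeros: {(2, 4), (4, 4)}; count = 2; Bézout bound = 2.

deg(f) = 1, deg(g) = 2, so Bézout bound = 2.
Scan x ∈ F_5. For each x, list the y ∈ F_5 with f(x, y) ≡ 0 and those with g(x, y) ≡ 0 (mod 5); the common zeros in that column are the intersection.
  x = 0: f ≡ 0 at y ∈ {4}; g ≡ 0 at y ∈ {0, 2}; common: ∅.
  x = 1: f ≡ 0 at y ∈ {4}; g ≡ 0 at y ∈ {0, 2}; common: ∅.
  x = 2: f ≡ 0 at y ∈ {4}; g ≡ 0 at y ∈ {3, 4}; common: {4}.
  x = 3: f ≡ 0 at y ∈ {4}; g ≡ 0 at y ∈ {1}; common: ∅.
  x = 4: f ≡ 0 at y ∈ {4}; g ≡ 0 at y ∈ {3, 4}; common: {4}.
Collecting: common zeros = {(2, 4), (4, 4)}, so the count is 2.
Comparison with the Bézout bound: 2 ≤ 2 = deg(f)·deg(g), as expected for curves with no common component (the bound is attained).


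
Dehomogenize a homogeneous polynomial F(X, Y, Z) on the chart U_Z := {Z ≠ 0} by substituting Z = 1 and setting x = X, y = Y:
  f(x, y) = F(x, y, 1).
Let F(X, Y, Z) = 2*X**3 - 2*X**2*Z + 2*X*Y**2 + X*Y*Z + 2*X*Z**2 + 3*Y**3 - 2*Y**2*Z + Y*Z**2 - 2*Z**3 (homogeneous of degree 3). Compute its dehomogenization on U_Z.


f(x, y) = 2*x**3 - 2*x**2 + 2*x*y**2 + x*y + 2*x + 3*y**3 - 2*y**2 + y - 2

On U_Z we set Z = 1. Each monomial c·X^i·Y^j·Z^k in F becomes c·x^i·y^j·1^k = c·x^i·y^j.
Substituting Z = 1: F(X, Y, 1) = 2*x**3 - 2*x**2 + 2*x*y**2 + x*y + 2*x + 3*y**3 - 2*y**2 + y - 2.
Note: deg(f) ≤ deg(F) = 3; strict inequality happens when F is divisible by Z (lost terms).


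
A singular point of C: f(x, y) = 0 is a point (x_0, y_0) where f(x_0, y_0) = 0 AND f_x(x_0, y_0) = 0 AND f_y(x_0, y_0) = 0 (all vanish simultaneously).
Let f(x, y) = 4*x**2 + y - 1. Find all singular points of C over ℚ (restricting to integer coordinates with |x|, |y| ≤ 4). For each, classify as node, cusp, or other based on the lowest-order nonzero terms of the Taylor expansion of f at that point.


No singular points in the scanned grid; C is smooth there.

Compute partial derivatives:
  f_x = 8*x.
  f_y = 1.
f_y = 1 is a nonzero constant, so f_y never vanishes: no point (x, y) can satisfy f = f_x = f_y = 0. In particular no (x, y) ∈ {−4, ..., 4}² is singular; the curve is smooth.


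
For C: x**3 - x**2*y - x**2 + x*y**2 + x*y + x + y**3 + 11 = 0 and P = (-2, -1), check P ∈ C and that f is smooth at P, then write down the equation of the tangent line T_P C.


Tangent line at P: 13*x + y + 27 = 0.

Step 1: f(-2, -1) = 0, so P lies on C.
Step 2: partial derivatives
  f_x(x, y) = 3*x**2 - 2*x*y - 2*x + y**2 + y + 1, f_y(x, y) = -x**2 + 2*x*y + x + 3*y**2.
  f_x(P) = 13, f_y(P) = 1 (gradient nonzero, so P is smooth).
Step 3: tangent line at P: 13·(x − -2) + 1·(y − -1) = 0.
Expanding: 13*x + y + 27 = 0.


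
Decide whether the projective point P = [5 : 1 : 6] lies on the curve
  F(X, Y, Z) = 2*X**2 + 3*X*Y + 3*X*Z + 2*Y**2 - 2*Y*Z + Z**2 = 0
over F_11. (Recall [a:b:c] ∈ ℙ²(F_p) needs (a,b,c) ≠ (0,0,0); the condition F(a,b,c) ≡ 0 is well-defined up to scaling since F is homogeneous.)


F(5,1,6) ≡ 5 (mod 11); P is NOT on the curve.

Evaluate F(5, 1, 6) term-by-term (mod 11).
  2*X**2 ↦ 2·25·1·1 = 50
  3*X*Y ↦ 3·5·1·1 = 15
  3*X*Z ↦ 3·5·1·6 = 90
  2*Y**2 ↦ 2·1·1·1 = 2
  -2*Y*Z ↦ -2·1·1·6 = -12
  Z**2 ↦ 1·1·1·36 = 36
Sum: F(5, 1, 6) = (50) + (15) + (90) + (2) + (-12) + (36) = 181.
Reducing mod 11: 181 ≡ 5 (mod 11).
Since F(a, b, c) ≡ 5 ≠ 0 (mod 11), P does NOT lie on the curve.


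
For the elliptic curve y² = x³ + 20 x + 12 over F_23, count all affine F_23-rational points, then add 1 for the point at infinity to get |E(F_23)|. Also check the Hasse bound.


Affine points = {(0, 9), (0, 14), (4, 8), (4, 15), (6, 7), (6, 16), (7, 9), (7, 14), (9, 1), (9, 22), (10, 4), (10, 19), (12, 5), (12, 18), (13, 10), (13, 13), (14, 0), (16, 9), (16, 14), (19, 11), (19, 12)}; affine count = 21; |E(F_23)| = 22.

Discriminant check: Δ ∝ 4a³ + 27b² = 4·20³ + 27·12² = 4·8000 + 27·144 ≡ 8 (mod 23). Nonzero ⇒ E is nonsingular.
For each x ∈ F_23, compute rhs = x³ + 20·x + 12 mod 23, then count y ∈ F_23 with y² ≡ rhs.
  x = 0: rhs = 12, matching y values: 9, 14 (2 points).
  x = 1: rhs = 10, matching y values: none (0 points).
  x = 2: rhs = 14, matching y values: none (0 points).
  x = 3: rhs = 7, matching y values: none (0 points).
  x = 4: rhs = 18, matching y values: 8, 15 (2 points).
  x = 5: rhs = 7, matching y values: none (0 points).
  x = 6: rhs = 3, matching y values: 7, 16 (2 points).
  x = 7: rhs = 12, matching y values: 9, 14 (2 points).
  x = 8: rhs = 17, matching y values: none (0 points).
  x = 9: rhs = 1, matching y values: 1, 22 (2 points).
  x = 10: rhs = 16, matching y values: 4, 19 (2 points).
  x = 11: rhs = 22, matching y values: none (0 points).
  x = 12: rhs = 2, matching y values: 5, 18 (2 points).
  x = 13: rhs = 8, matching y values: 10, 13 (2 points).
  x = 14: rhs = 0, matching y values: 0 (1 points).
  x = 15: rhs = 7, matching y values: none (0 points).
  x = 16: rhs = 12, matching y values: 9, 14 (2 points).
  x = 17: rhs = 21, matching y values: none (0 points).
  x = 18: rhs = 17, matching y values: none (0 points).
  x = 19: rhs = 6, matching y values: 11, 12 (2 points).
  x = 20: rhs = 17, matching y values: none (0 points).
  x = 21: rhs = 10, matching y values: none (0 points).
  x = 22: rhs = 14, matching y values: none (0 points).
Total affine count: 21.
Full point count |E(F_23)| = 21 + 1 = 22.
Hasse bound: |22 − (23+1)| = |-2| = 2 ≤ 2√23 ≈ 9.5917 ✓.


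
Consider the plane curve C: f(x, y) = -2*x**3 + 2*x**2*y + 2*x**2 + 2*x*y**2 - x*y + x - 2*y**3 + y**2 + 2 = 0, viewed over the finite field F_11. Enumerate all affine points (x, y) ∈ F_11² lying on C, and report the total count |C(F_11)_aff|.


Affine F_11-points: {(0, 4), (0, 9), (2, 5), (2, 6), (2, 8), (3, 1), (3, 2), (3, 6), (4, 1), (6, 0), (6, 1), (8, 2), (10, 9)}; count = 13.

For each of the 121 pairs (x, y) ∈ F_11², evaluate f(x, y) mod 11. Record the zeros.
  x = 0: [0↦2, 1↦1, 2↦1, 3↦1, 4↦0, 5↦8, 6↦2, 7↦3, 8↦10, 9↦0, 10↦5]  zeros at y ∈ {4, 9}
  x = 1: [0↦3, 1↦5, 2↦1, 3↦1, 4↦4, 5↦9, 6↦4, 7↦10, 8↦4, 9↦7, 10↦7]  zeros at y ∈ ∅
  x = 2: [0↦7, 1↦5, 2↦1, 3↦5, 4↦5, 5↦0, 6↦0, 7↦4, 8↦0, 9↦9, 10↦8]  zeros at y ∈ {5, 6, 8}
  x = 3: [0↦2, 1↦0, 2↦0, 3↦1, 4↦2, 5↦2, 6↦0, 7↦6, 8↦8, 9↦5, 10↦7]  zeros at y ∈ {1, 2, 6}
  x = 4: [0↦9, 1↦0, 2↦8, 3↦10, 4↦5, 5↦3, 6↦3, 7↦4, 8↦5, 9↦5, 10↦3]  zeros at y ∈ {1}
  x = 5: [0↦5, 1↦4, 2↦2, 3↦9, 4↦2, 5↦2, 6↦8, 7↦8, 8↦1, 9↦8, 10↦6]  zeros at y ∈ ∅
  x = 6: [0↦0, 1↦0, 2↦3, 3↦8, 4↦3, 5↦9, 6↦3, 7↦6, 8↦6, 9↦2, 10↦4]  zeros at y ∈ {0, 1}
  x = 7: [0↦4, 1↦9, 2↦10, 3↦6, 4↦7, 5↦1, 6↦9, 7↦8, 8↦8, 9↦8, 10↦7]  zeros at y ∈ ∅
  x = 8: [0↦5, 1↦8, 2↦0, 3↦2, 4↦2, 5↦10, 6↦3, 7↦2, 8↦6, 9↦3, 10↦3]  zeros at y ∈ {2}
  x = 9: [0↦2, 1↦7, 2↦5, 3↦6, 4↦9, 5↦2, 6↦6, 7↦9, 8↦10, 9↦8, 10↦2]  zeros at y ∈ ∅
  x = 10: [0↦5, 1↦5, 2↦2, 3↦6, 4↦5, 5↦9, 6↦6, 7↦6, 8↦8, 9↦0, 10↦3]  zeros at y ∈ {9}
Collecting zeros: affine points = {(0, 4), (0, 9), (2, 5), (2, 6), (2, 8), (3, 1), (3, 2), (3, 6), (4, 1), (6, 0), (6, 1), (8, 2), (10, 9)}.
Total count |C(F_11)_aff| = 13.


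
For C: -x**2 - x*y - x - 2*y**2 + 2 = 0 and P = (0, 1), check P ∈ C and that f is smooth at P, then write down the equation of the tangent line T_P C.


Tangent line at P: -2*x - 4*y + 4 = 0.

Step 1: f(0, 1) = 0, so P lies on C.
Step 2: partial derivatives
  f_x(x, y) = -2*x - y - 1, f_y(x, y) = -x - 4*y.
  f_x(P) = -2, f_y(P) = -4 (gradient nonzero, so P is smooth).
Step 3: tangent line at P: -2·(x − 0) + -4·(y − 1) = 0.
Expanding: -2*x - 4*y + 4 = 0.


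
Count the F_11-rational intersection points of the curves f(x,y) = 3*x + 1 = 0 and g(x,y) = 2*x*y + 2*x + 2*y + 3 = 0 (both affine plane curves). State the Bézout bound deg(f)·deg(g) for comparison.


Common zeros: {(7, 1)}; count = 1; Bézout bound = 2.

deg(f) = 1, deg(g) = 2, so Bézout bound = 2.
Scan x ∈ F_11. For each x, list the y ∈ F_11 with f(x, y) ≡ 0 and those with g(x, y) ≡ 0 (mod 11); the common zeros in that column are the intersection.
  x = 0: f ≡ 0 at y ∈ ∅; g ≡ 0 at y ∈ {4}; common: ∅.
  x = 1: f ≡ 0 at y ∈ ∅; g ≡ 0 at y ∈ {7}; common: ∅.
  x = 2: f ≡ 0 at y ∈ ∅; g ≡ 0 at y ∈ {8}; common: ∅.
  x = 3: f ≡ 0 at y ∈ ∅; g ≡ 0 at y ∈ {3}; common: ∅.
  x = 4: f ≡ 0 at y ∈ ∅; g ≡ 0 at y ∈ {0}; common: ∅.
  x = 5: f ≡ 0 at y ∈ ∅; g ≡ 0 at y ∈ {9}; common: ∅.
  x = 6: f ≡ 0 at y ∈ ∅; g ≡ 0 at y ∈ {6}; common: ∅.
  x = 7: f ≡ 0 at y ∈ {0, 1, 2, 3, 4, 5, 6, 7, 8, 9, 10}; g ≡ 0 at y ∈ {1}; common: {1}.
  x = 8: f ≡ 0 at y ∈ ∅; g ≡ 0 at y ∈ {2}; common: ∅.
  x = 9: f ≡ 0 at y ∈ ∅; g ≡ 0 at y ∈ {5}; common: ∅.
  x = 10: f ≡ 0 at y ∈ ∅; g ≡ 0 at y ∈ ∅; common: ∅.
Collecting: common zeros = {(7, 1)}, so the count is 1.
Comparison with the Bézout bound: 1 ≤ 2 = deg(f)·deg(g), as expected for curves with no common component (the affine F_11-count falls short of the bound because intersections may lie at infinity, over extension fields, or carry multiplicity).


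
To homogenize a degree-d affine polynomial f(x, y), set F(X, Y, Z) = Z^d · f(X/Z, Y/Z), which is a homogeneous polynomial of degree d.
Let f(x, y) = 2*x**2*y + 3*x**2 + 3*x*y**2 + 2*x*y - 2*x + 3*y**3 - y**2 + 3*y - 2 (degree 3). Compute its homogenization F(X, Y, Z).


F(X, Y, Z) = 2*X**2*Y + 3*X**2*Z + 3*X*Y**2 + 2*X*Y*Z - 2*X*Z**2 + 3*Y**3 - Y**2*Z + 3*Y*Z**2 - 2*Z**3

deg(f) = 3.
Substitute x = X/Z, y = Y/Z into f, then multiply by Z^3.
  monomial 2·x^2·y^1 ↦ 2·X^2·Y^1·Z^0.
  monomial 3·x^2·y^0 ↦ 3·X^2·Y^0·Z^1.
  monomial 3·x^1·y^2 ↦ 3·X^1·Y^2·Z^0.
  monomial 2·x^1·y^1 ↦ 2·X^1·Y^1·Z^1.
  monomial -2·x^1·y^0 ↦ -2·X^1·Y^0·Z^2.
  monomial 3·x^0·y^3 ↦ 3·X^0·Y^3·Z^0.
  monomial -1·x^0·y^2 ↦ -1·X^0·Y^2·Z^1.
  monomial 3·x^0·y^1 ↦ 3·X^0·Y^1·Z^2.
  monomial -2·x^0·y^0 ↦ -2·X^0·Y^0·Z^3.
Collecting: F(X, Y, Z) = 2*X**2*Y + 3*X**2*Z + 3*X*Y**2 + 2*X*Y*Z - 2*X*Z**2 + 3*Y**3 - Y**2*Z + 3*Y*Z**2 - 2*Z**3.


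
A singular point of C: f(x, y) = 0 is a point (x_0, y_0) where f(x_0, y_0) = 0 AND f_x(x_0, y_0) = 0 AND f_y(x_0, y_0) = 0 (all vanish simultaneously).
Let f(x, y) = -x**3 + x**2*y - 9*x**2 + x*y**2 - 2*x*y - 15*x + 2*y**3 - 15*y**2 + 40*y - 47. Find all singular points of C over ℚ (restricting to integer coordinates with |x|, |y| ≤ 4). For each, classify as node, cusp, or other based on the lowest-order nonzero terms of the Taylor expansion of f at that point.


Singular points: {(-2, 3)}; classification: cusp.

Compute partial derivatives:
  f_x = -3*x**2 + 2*x*y - 18*x + y**2 - 2*y - 15.
  f_y = x**2 + 2*x*y - 2*x + 6*y**2 - 30*y + 40.
Scan x_0 ∈ {−4, ..., 4}. For each x_0, f_y(x_0, y) is a polynomial in y; find its integer roots y ∈ {−4, ..., 4}, then test f_x and f at those candidates.
  x = -4: f_y(-4, y) = 6*y**2 - 38*y + 64; no integer root y with |y| ≤ 4.
  x = -3: f_y(-3, y) = 6*y**2 - 36*y + 55; no integer root y with |y| ≤ 4.
  x = -2: f_y(-2, y) = 6*y**2 - 34*y + 48; vanishes at y ∈ {3}. (-2, 3): f_x = 0, f = 0 — SINGULAR.
  x = -1: f_y(-1, y) = 6*y**2 - 32*y + 43; no integer root y with |y| ≤ 4.
  x = 0: f_y(0, y) = 6*y**2 - 30*y + 40; no integer root y with |y| ≤ 4.
  x = 1: f_y(1, y) = 6*y**2 - 28*y + 39; no integer root y with |y| ≤ 4.
  x = 2: f_y(2, y) = 6*y**2 - 26*y + 40; no integer root y with |y| ≤ 4.
  x = 3: f_y(3, y) = 6*y**2 - 24*y + 43; no integer root y with |y| ≤ 4.
  x = 4: f_y(4, y) = 6*y**2 - 22*y + 48; no integer root y with |y| ≤ 4.
Only singular point on the grid: (-2, 3).
Classify: substitute x = -2 + u, y = 3 + v and expand: f = -u**3 + u**2*v + u*v**2 + 2*v**3 + v**2.
No constant or linear terms (consistent with a singular point). Quadratic part: v**2. Cubic part: -u**3 + u**2*v + u*v**2 + 2*v**3.
The quadratic part v**2 is a perfect square, so there is a single (double) tangent line v = 0, i.e. y = 3. Restricting the cubic part to that line (v = 0) leaves -u**3 ≠ 0, so f is not divisible by v and the branch is v² ≈ u**3 to lowest order — this is a cusp.
Classification: cusp.


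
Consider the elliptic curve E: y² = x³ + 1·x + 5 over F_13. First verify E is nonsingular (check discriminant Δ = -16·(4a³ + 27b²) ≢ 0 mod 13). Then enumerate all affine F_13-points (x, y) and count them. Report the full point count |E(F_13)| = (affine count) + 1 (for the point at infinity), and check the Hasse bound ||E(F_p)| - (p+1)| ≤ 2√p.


Affine points = {(3, 3), (3, 10), (7, 2), (7, 11), (10, 1), (10, 12), (12, 4), (12, 9)}; affine count = 8; |E(F_13)| = 9.

Discriminant check: Δ ∝ 4a³ + 27b² = 4·1³ + 27·5² = 4·1 + 27·25 ≡ 3 (mod 13). Nonzero ⇒ E is nonsingular.
For each x ∈ F_13, compute rhs = x³ + 1·x + 5 mod 13, then count y ∈ F_13 with y² ≡ rhs.
  x = 0: rhs = 5, matching y values: none (0 points).
  x = 1: rhs = 7, matching y values: none (0 points).
  x = 2: rhs = 2, matching y values: none (0 points).
  x = 3: rhs = 9, matching y values: 3, 10 (2 points).
  x = 4: rhs = 8, matching y values: none (0 points).
  x = 5: rhs = 5, matching y values: none (0 points).
  x = 6: rhs = 6, matching y values: none (0 points).
  x = 7: rhs = 4, matching y values: 2, 11 (2 points).
  x = 8: rhs = 5, matching y values: none (0 points).
  x = 9: rhs = 2, matching y values: none (0 points).
  x = 10: rhs = 1, matching y values: 1, 12 (2 points).
  x = 11: rhs = 8, matching y values: none (0 points).
  x = 12: rhs = 3, matching y values: 4, 9 (2 points).
Total affine count: 8.
Full point count |E(F_13)| = 8 + 1 = 9.
Hasse bound: |9 − (13+1)| = |-5| = 5 ≤ 2√13 ≈ 7.2111 ✓.


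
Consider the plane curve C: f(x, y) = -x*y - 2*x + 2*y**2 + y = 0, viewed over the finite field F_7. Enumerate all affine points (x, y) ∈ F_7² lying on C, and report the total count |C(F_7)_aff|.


Affine F_7-points: {(0, 0), (0, 3), (1, 1), (1, 6), (6, 2), (6, 4)}; count = 6.

For each of the 49 pairs (x, y) ∈ F_7², evaluate f(x, y) mod 7. Record the zeros.
  x = 0: [0↦0, 1↦3, 2↦3, 3↦0, 4↦1, 5↦6, 6↦1]  zeros at y ∈ {0, 3}
  x = 1: [0↦5, 1↦0, 2↦6, 3↦2, 4↦2, 5↦6, 6↦0]  zeros at y ∈ {1, 6}
  x = 2: [0↦3, 1↦4, 2↦2, 3↦4, 4↦3, 5↦6, 6↦6]  zeros at y ∈ ∅
  x = 3: [0↦1, 1↦1, 2↦5, 3↦6, 4↦4, 5↦6, 6↦5]  zeros at y ∈ ∅
  x = 4: [0↦6, 1↦5, 2↦1, 3↦1, 4↦5, 5↦6, 6↦4]  zeros at y ∈ ∅
  x = 5: [0↦4, 1↦2, 2↦4, 3↦3, 4↦6, 5↦6, 6↦3]  zeros at y ∈ ∅
  x = 6: [0↦2, 1↦6, 2↦0, 3↦5, 4↦0, 5↦6, 6↦2]  zeros at y ∈ {2, 4}
Collecting zeros: affine points = {(0, 0), (0, 3), (1, 1), (1, 6), (6, 2), (6, 4)}.
Total count |C(F_7)_aff| = 6.


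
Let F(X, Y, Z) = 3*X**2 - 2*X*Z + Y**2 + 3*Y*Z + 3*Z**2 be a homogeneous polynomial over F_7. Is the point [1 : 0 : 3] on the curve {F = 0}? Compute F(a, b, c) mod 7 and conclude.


F(1,0,3) ≡ 3 (mod 7); P is NOT on the curve.

Evaluate F(1, 0, 3) term-by-term (mod 7).
  3*X**2 ↦ 3·1·1·1 = 3
  -2*X*Z ↦ -2·1·1·3 = -6
  Y**2 ↦ 1·1·0·1 = 0
  3*Y*Z ↦ 3·1·0·3 = 0
  3*Z**2 ↦ 3·1·1·9 = 27
Sum: F(1, 0, 3) = (3) + (-6) + (0) + (0) + (27) = 24.
Reducing mod 7: 24 ≡ 3 (mod 7).
Since F(a, b, c) ≡ 3 ≠ 0 (mod 7), P does NOT lie on the curve.


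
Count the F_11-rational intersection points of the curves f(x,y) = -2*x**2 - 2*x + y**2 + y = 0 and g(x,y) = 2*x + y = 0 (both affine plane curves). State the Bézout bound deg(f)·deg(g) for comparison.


Common zeros: {(0, 0), (2, 7)}; count = 2; Bézout bound = 2.

deg(f) = 2, deg(g) = 1, so Bézout bound = 2.
Scan x ∈ F_11. For each x, list the y ∈ F_11 with f(x, y) ≡ 0 and those with g(x, y) ≡ 0 (mod 11); the common zeros in that column are the intersection.
  x = 0: f ≡ 0 at y ∈ {0, 10}; g ≡ 0 at y ∈ {0}; common: {0}.
  x = 1: f ≡ 0 at y ∈ ∅; g ≡ 0 at y ∈ {9}; common: ∅.
  x = 2: f ≡ 0 at y ∈ {3, 7}; g ≡ 0 at y ∈ {7}; common: {7}.
  x = 3: f ≡ 0 at y ∈ {1, 9}; g ≡ 0 at y ∈ {5}; common: ∅.
  x = 4: f ≡ 0 at y ∈ ∅; g ≡ 0 at y ∈ {3}; common: ∅.
  x = 5: f ≡ 0 at y ∈ ∅; g ≡ 0 at y ∈ {1}; common: ∅.
  x = 6: f ≡ 0 at y ∈ ∅; g ≡ 0 at y ∈ {10}; common: ∅.
  x = 7: f ≡ 0 at y ∈ {1, 9}; g ≡ 0 at y ∈ {8}; common: ∅.
  x = 8: f ≡ 0 at y ∈ {3, 7}; g ≡ 0 at y ∈ {6}; common: ∅.
  x = 9: f ≡ 0 at y ∈ ∅; g ≡ 0 at y ∈ {4}; common: ∅.
  x = 10: f ≡ 0 at y ∈ {0, 10}; g ≡ 0 at y ∈ {2}; common: ∅.
Collecting: common zeros = {(0, 0), (2, 7)}, so the count is 2.
Comparison with the Bézout bound: 2 ≤ 2 = deg(f)·deg(g), as expected for curves with no common component (the bound is attained).


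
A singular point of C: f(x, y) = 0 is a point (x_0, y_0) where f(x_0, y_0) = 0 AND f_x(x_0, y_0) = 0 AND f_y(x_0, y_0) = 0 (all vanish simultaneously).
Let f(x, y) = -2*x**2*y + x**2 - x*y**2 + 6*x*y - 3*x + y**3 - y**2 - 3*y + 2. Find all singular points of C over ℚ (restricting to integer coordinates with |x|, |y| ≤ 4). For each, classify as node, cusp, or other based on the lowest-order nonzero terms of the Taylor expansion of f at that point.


Singular points: {(1, 1)}; classification: node.

Compute partial derivatives:
  f_x = -4*x*y + 2*x - y**2 + 6*y - 3.
  f_y = -2*x**2 - 2*x*y + 6*x + 3*y**2 - 2*y - 3.
Scan x_0 ∈ {−4, ..., 4}. For each x_0, f_y(x_0, y) is a polynomial in y; find its integer roots y ∈ {−4, ..., 4}, then test f_x and f at those candidates.
  x = -4: f_y(-4, y) = 3*y**2 + 6*y - 59; no integer root y with |y| ≤ 4.
  x = -3: f_y(-3, y) = 3*y**2 + 4*y - 39; vanishes at y ∈ {3}. (-3, 3): f_x = 36 ≠ 0.
  x = -2: f_y(-2, y) = 3*y**2 + 2*y - 23; no integer root y with |y| ≤ 4.
  x = -1: f_y(-1, y) = 3*y**2 - 11; no integer root y with |y| ≤ 4.
  x = 0: f_y(0, y) = 3*y**2 - 2*y - 3; no integer root y with |y| ≤ 4.
  x = 1: f_y(1, y) = 3*y**2 - 4*y + 1; vanishes at y ∈ {1}. (1, 1): f_x = 0, f = 0 — SINGULAR.
  x = 2: f_y(2, y) = 3*y**2 - 6*y + 1; no integer root y with |y| ≤ 4.
  x = 3: f_y(3, y) = 3*y**2 - 8*y - 3; vanishes at y ∈ {3}. (3, 3): f_x = -24 ≠ 0.
  x = 4: f_y(4, y) = 3*y**2 - 10*y - 11; no integer root y with |y| ≤ 4.
Only singular point on the grid: (1, 1).
Classify: substitute x = 1 + u, y = 1 + v and expand: f = -2*u**2*v - u**2 - u*v**2 + v**3 + v**2.
No constant or linear terms (consistent with a singular point). Quadratic part: -u**2 + v**2. Cubic part: -2*u**2*v - u*v**2 + v**3.
The quadratic part v**2 - u**2 = (v − u)(v + u) splits into two distinct linear factors, so there are two distinct tangent lines y − 1 = ±(x − 1) — this is a node (ordinary double point).
Classification: node.


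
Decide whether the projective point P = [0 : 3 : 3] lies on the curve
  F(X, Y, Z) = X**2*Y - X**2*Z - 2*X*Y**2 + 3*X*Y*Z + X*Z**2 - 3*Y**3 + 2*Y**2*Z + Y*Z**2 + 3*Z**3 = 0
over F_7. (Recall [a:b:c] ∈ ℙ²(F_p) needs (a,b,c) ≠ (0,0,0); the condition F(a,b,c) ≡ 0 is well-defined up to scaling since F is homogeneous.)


F(0,3,3) ≡ 4 (mod 7); P is NOT on the curve.

Evaluate F(0, 3, 3) term-by-term (mod 7).
  X**2*Y ↦ 1·0·3·1 = 0
  -X**2*Z ↦ -1·0·1·3 = 0
  -2*X*Y**2 ↦ -2·0·9·1 = 0
  3*X*Y*Z ↦ 3·0·3·3 = 0
  X*Z**2 ↦ 1·0·1·9 = 0
  -3*Y**3 ↦ -3·1·27·1 = -81
  2*Y**2*Z ↦ 2·1·9·3 = 54
  Y*Z**2 ↦ 1·1·3·9 = 27
  3*Z**3 ↦ 3·1·1·27 = 81
Sum: F(0, 3, 3) = (0) + (0) + (0) + (0) + (0) + (-81) + (54) + (27) + (81) = 81.
Reducing mod 7: 81 ≡ 4 (mod 7).
Since F(a, b, c) ≡ 4 ≠ 0 (mod 7), P does NOT lie on the curve.


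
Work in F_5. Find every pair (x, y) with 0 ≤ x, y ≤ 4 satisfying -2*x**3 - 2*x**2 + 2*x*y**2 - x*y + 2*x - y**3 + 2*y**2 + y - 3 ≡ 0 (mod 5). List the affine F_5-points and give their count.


Affine F_5-points: {(1, 0), (1, 4), (2, 4), (3, 3), (4, 0)}; count = 5.

For each of the 25 pairs (x, y) ∈ F_5², evaluate f(x, y) mod 5. Record the zeros.
  x = 0: [0↦2, 1↦4, 2↦4, 3↦1, 4↦4]  zeros at y ∈ ∅
  x = 1: [0↦0, 1↦3, 2↦3, 3↦4, 4↦0]  zeros at y ∈ {0, 4}
  x = 2: [0↦2, 1↦1, 2↦1, 3↦1, 4↦0]  zeros at y ∈ {4}
  x = 3: [0↦1, 1↦1, 2↦1, 3↦0, 4↦2]  zeros at y ∈ {3}
  x = 4: [0↦0, 1↦1, 2↦1, 3↦4, 4↦4]  zeros at y ∈ {0}
Collecting zeros: affine points = {(1, 0), (1, 4), (2, 4), (3, 3), (4, 0)}.
Total count |C(F_5)_aff| = 5.


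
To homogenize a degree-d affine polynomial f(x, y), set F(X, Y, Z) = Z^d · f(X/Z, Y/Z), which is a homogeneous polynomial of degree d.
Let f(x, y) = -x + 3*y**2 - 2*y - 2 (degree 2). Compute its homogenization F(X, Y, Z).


F(X, Y, Z) = -X*Z + 3*Y**2 - 2*Y*Z - 2*Z**2

deg(f) = 2.
Substitute x = X/Z, y = Y/Z into f, then multiply by Z^2.
  monomial -1·x^1·y^0 ↦ -1·X^1·Y^0·Z^1.
  monomial 3·x^0·y^2 ↦ 3·X^0·Y^2·Z^0.
  monomial -2·x^0·y^1 ↦ -2·X^0·Y^1·Z^1.
  monomial -2·x^0·y^0 ↦ -2·X^0·Y^0·Z^2.
Collecting: F(X, Y, Z) = -X*Z + 3*Y**2 - 2*Y*Z - 2*Z**2.


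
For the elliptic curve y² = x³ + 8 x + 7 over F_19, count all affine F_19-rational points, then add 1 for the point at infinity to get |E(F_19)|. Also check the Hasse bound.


Affine points = {(0, 8), (0, 11), (1, 4), (1, 15), (3, 1), (3, 18), (5, 1), (5, 18), (6, 9), (6, 10), (7, 8), (7, 11), (10, 2), (10, 17), (11, 1), (11, 18), (12, 8), (12, 11), (13, 3), (13, 16), (15, 5), (15, 14), (18, 6), (18, 13)}; affine count = 24; |E(F_19)| = 25.

Discriminant check: Δ ∝ 4a³ + 27b² = 4·8³ + 27·7² = 4·512 + 27·49 ≡ 8 (mod 19). Nonzero ⇒ E is nonsingular.
For each x ∈ F_19, compute rhs = x³ + 8·x + 7 mod 19, then count y ∈ F_19 with y² ≡ rhs.
  x = 0: rhs = 7, matching y values: 8, 11 (2 points).
  x = 1: rhs = 16, matching y values: 4, 15 (2 points).
  x = 2: rhs = 12, matching y values: none (0 points).
  x = 3: rhs = 1, matching y values: 1, 18 (2 points).
  x = 4: rhs = 8, matching y values: none (0 points).
  x = 5: rhs = 1, matching y values: 1, 18 (2 points).
  x = 6: rhs = 5, matching y values: 9, 10 (2 points).
  x = 7: rhs = 7, matching y values: 8, 11 (2 points).
  x = 8: rhs = 13, matching y values: none (0 points).
  x = 9: rhs = 10, matching y values: none (0 points).
  x = 10: rhs = 4, matching y values: 2, 17 (2 points).
  x = 11: rhs = 1, matching y values: 1, 18 (2 points).
  x = 12: rhs = 7, matching y values: 8, 11 (2 points).
  x = 13: rhs = 9, matching y values: 3, 16 (2 points).
  x = 14: rhs = 13, matching y values: none (0 points).
  x = 15: rhs = 6, matching y values: 5, 14 (2 points).
  x = 16: rhs = 13, matching y values: none (0 points).
  x = 17: rhs = 2, matching y values: none (0 points).
  x = 18: rhs = 17, matching y values: 6, 13 (2 points).
Total affine count: 24.
Full point count |E(F_19)| = 24 + 1 = 25.
Hasse bound: |25 − (19+1)| = |5| = 5 ≤ 2√19 ≈ 8.7178 ✓.


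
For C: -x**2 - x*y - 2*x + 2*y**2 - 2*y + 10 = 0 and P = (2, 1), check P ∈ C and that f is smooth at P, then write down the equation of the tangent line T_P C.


Tangent line at P: 14 - 7*x = 0.

Step 1: f(2, 1) = 0, so P lies on C.
Step 2: partial derivatives
  f_x(x, y) = -2*x - y - 2, f_y(x, y) = -x + 4*y - 2.
  f_x(P) = -7, f_y(P) = 0 (gradient nonzero, so P is smooth).
Step 3: tangent line at P: -7·(x − 2) + 0·(y − 1) = 0.
Expanding: 14 - 7*x = 0.


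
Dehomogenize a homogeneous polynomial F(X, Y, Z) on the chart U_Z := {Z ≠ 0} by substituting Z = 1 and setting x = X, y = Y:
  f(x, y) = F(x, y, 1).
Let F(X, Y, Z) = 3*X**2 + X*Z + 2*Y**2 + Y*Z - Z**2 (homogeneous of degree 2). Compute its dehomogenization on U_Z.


f(x, y) = 3*x**2 + x + 2*y**2 + y - 1

On U_Z we set Z = 1. Each monomial c·X^i·Y^j·Z^k in F becomes c·x^i·y^j·1^k = c·x^i·y^j.
Substituting Z = 1: F(X, Y, 1) = 3*x**2 + x + 2*y**2 + y - 1.
Note: deg(f) ≤ deg(F) = 2; strict inequality happens when F is divisible by Z (lost terms).


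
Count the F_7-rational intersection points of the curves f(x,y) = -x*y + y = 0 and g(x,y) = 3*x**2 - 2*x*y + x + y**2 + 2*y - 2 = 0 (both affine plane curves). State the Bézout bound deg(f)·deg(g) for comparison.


Common zeros: {(3, 0), (6, 0)}; count = 2; Bézout bound = 4.

deg(f) = 2, deg(g) = 2, so Bézout bound = 4.
Scan x ∈ F_7. For each x, list the y ∈ F_7 with f(x, y) ≡ 0 and those with g(x, y) ≡ 0 (mod 7); the common zeros in that column are the intersection.
  x = 0: f ≡ 0 at y ∈ {0}; g ≡ 0 at y ∈ ∅; common: ∅.
  x = 1: f ≡ 0 at y ∈ {0, 1, 2, 3, 4, 5, 6}; g ≡ 0 at y ∈ ∅; common: ∅.
  x = 2: f ≡ 0 at y ∈ {0}; g ≡ 0 at y ∈ ∅; common: ∅.
  x = 3: f ≡ 0 at y ∈ {0}; g ≡ 0 at y ∈ {0, 4}; common: {0}.
  x = 4: f ≡ 0 at y ∈ {0}; g ≡ 0 at y ∈ {2, 4}; common: ∅.
  x = 5: f ≡ 0 at y ∈ {0}; g ≡ 0 at y ∈ {3, 5}; common: ∅.
  x = 6: f ≡ 0 at y ∈ {0}; g ≡ 0 at y ∈ {0, 3}; common: {0}.
Collecting: common zeros = {(3, 0), (6, 0)}, so the count is 2.
Comparison with the Bézout bound: 2 ≤ 4 = deg(f)·deg(g), as expected for curves with no common component (the affine F_7-count falls short of the bound because intersections may lie at infinity, over extension fields, or carry multiplicity).


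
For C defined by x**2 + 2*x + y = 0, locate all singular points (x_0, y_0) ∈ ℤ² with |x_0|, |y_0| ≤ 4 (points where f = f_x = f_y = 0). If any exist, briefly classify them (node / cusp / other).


No singular points in the scanned grid; C is smooth there.

Compute partial derivatives:
  f_x = 2*x + 2.
  f_y = 1.
f_y = 1 is a nonzero constant, so f_y never vanishes: no point (x, y) can satisfy f = f_x = f_y = 0. In particular no (x, y) ∈ {−4, ..., 4}² is singular; the curve is smooth.


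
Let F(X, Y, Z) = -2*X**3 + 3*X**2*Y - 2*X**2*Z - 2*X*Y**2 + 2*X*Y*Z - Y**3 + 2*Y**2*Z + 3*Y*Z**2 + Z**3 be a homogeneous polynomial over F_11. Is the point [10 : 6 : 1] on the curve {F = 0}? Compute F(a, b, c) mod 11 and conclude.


F(10,6,1) ≡ 8 (mod 11); P is NOT on the curve.

Evaluate F(10, 6, 1) term-by-term (mod 11).
  -2*X**3 ↦ -2·1000·1·1 = -2000
  3*X**2*Y ↦ 3·100·6·1 = 1800
  -2*X**2*Z ↦ -2·100·1·1 = -200
  -2*X*Y**2 ↦ -2·10·36·1 = -720
  2*X*Y*Z ↦ 2·10·6·1 = 120
  -Y**3 ↦ -1·1·216·1 = -216
  2*Y**2*Z ↦ 2·1·36·1 = 72
  3*Y*Z**2 ↦ 3·1·6·1 = 18
  Z**3 ↦ 1·1·1·1 = 1
Sum: F(10, 6, 1) = (-2000) + (1800) + (-200) + (-720) + (120) + (-216) + (72) + (18) + (1) = -1125.
Reducing mod 11: -1125 ≡ 8 (mod 11).
Since F(a, b, c) ≡ 8 ≠ 0 (mod 11), P does NOT lie on the curve.


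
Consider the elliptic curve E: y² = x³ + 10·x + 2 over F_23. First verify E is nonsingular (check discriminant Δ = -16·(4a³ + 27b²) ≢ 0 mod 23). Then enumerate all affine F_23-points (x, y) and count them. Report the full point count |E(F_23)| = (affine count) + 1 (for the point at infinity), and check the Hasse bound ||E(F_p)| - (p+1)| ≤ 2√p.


Affine points = {(0, 5), (0, 18), (1, 6), (1, 17), (3, 6), (3, 17), (5, 4), (5, 19), (6, 5), (6, 18), (7, 1), (7, 22), (9, 4), (9, 19), (13, 11), (13, 12), (15, 10), (15, 13), (16, 7), (16, 16), (17, 5), (17, 18), (19, 6), (19, 17)}; affine count = 24; |E(F_23)| = 25.

Discriminant check: Δ ∝ 4a³ + 27b² = 4·10³ + 27·2² = 4·1000 + 27·4 ≡ 14 (mod 23). Nonzero ⇒ E is nonsingular.
For each x ∈ F_23, compute rhs = x³ + 10·x + 2 mod 23, then count y ∈ F_23 with y² ≡ rhs.
  x = 0: rhs = 2, matching y values: 5, 18 (2 points).
  x = 1: rhs = 13, matching y values: 6, 17 (2 points).
  x = 2: rhs = 7, matching y values: none (0 points).
  x = 3: rhs = 13, matching y values: 6, 17 (2 points).
  x = 4: rhs = 14, matching y values: none (0 points).
  x = 5: rhs = 16, matching y values: 4, 19 (2 points).
  x = 6: rhs = 2, matching y values: 5, 18 (2 points).
  x = 7: rhs = 1, matching y values: 1, 22 (2 points).
  x = 8: rhs = 19, matching y values: none (0 points).
  x = 9: rhs = 16, matching y values: 4, 19 (2 points).
  x = 10: rhs = 21, matching y values: none (0 points).
  x = 11: rhs = 17, matching y values: none (0 points).
  x = 12: rhs = 10, matching y values: none (0 points).
  x = 13: rhs = 6, matching y values: 11, 12 (2 points).
  x = 14: rhs = 11, matching y values: none (0 points).
  x = 15: rhs = 8, matching y values: 10, 13 (2 points).
  x = 16: rhs = 3, matching y values: 7, 16 (2 points).
  x = 17: rhs = 2, matching y values: 5, 18 (2 points).
  x = 18: rhs = 11, matching y values: none (0 points).
  x = 19: rhs = 13, matching y values: 6, 17 (2 points).
  x = 20: rhs = 14, matching y values: none (0 points).
  x = 21: rhs = 20, matching y values: none (0 points).
  x = 22: rhs = 14, matching y values: none (0 points).
Total affine count: 24.
Full point count |E(F_23)| = 24 + 1 = 25.
Hasse bound: |25 − (23+1)| = |1| = 1 ≤ 2√23 ≈ 9.5917 ✓.


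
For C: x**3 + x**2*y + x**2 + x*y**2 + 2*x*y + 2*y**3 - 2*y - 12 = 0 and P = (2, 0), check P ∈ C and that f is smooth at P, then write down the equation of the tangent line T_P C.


Tangent line at P: 16*x + 6*y - 32 = 0.

Step 1: f(2, 0) = 0, so P lies on C.
Step 2: partial derivatives
  f_x(x, y) = 3*x**2 + 2*x*y + 2*x + y**2 + 2*y, f_y(x, y) = x**2 + 2*x*y + 2*x + 6*y**2 - 2.
  f_x(P) = 16, f_y(P) = 6 (gradient nonzero, so P is smooth).
Step 3: tangent line at P: 16·(x − 2) + 6·(y − 0) = 0.
Expanding: 16*x + 6*y - 32 = 0.


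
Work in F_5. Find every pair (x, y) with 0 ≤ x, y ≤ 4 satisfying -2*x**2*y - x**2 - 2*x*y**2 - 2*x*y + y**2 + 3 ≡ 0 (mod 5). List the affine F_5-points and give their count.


Affine F_5-points: {(1, 2), (1, 4), (3, 1), (4, 1), (4, 4)}; count = 5.

For each of the 25 pairs (x, y) ∈ F_5², evaluate f(x, y) mod 5. Record the zeros.
  x = 0: [0↦3, 1↦4, 2↦2, 3↦2, 4↦4]  zeros at y ∈ ∅
  x = 1: [0↦2, 1↦2, 2↦0, 3↦1, 4↦0]  zeros at y ∈ {2, 4}
  x = 2: [0↦4, 1↦4, 2↦3, 3↦1, 4↦3]  zeros at y ∈ ∅
  x = 3: [0↦4, 1↦0, 2↦1, 3↦2, 4↦3]  zeros at y ∈ {1}
  x = 4: [0↦2, 1↦0, 2↦4, 3↦4, 4↦0]  zeros at y ∈ {1, 4}
Collecting zeros: affine points = {(1, 2), (1, 4), (3, 1), (4, 1), (4, 4)}.
Total count |C(F_5)_aff| = 5.


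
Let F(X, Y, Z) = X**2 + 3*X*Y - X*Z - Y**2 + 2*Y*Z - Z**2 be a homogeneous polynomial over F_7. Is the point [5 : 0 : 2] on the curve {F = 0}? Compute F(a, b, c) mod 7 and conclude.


F(5,0,2) ≡ 4 (mod 7); P is NOT on the curve.

Evaluate F(5, 0, 2) term-by-term (mod 7).
  X**2 ↦ 1·25·1·1 = 25
  3*X*Y ↦ 3·5·0·1 = 0
  -X*Z ↦ -1·5·1·2 = -10
  -Y**2 ↦ -1·1·0·1 = 0
  2*Y*Z ↦ 2·1·0·2 = 0
  -Z**2 ↦ -1·1·1·4 = -4
Sum: F(5, 0, 2) = (25) + (0) + (-10) + (0) + (0) + (-4) = 11.
Reducing mod 7: 11 ≡ 4 (mod 7).
Since F(a, b, c) ≡ 4 ≠ 0 (mod 7), P does NOT lie on the curve.


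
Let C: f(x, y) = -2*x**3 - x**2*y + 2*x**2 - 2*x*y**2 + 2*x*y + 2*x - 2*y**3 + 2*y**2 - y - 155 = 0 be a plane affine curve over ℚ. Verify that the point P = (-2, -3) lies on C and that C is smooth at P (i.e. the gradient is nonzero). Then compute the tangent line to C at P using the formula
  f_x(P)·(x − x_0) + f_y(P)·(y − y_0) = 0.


Tangent line at P: -66*x - 99*y - 429 = 0.

Step 1: f(-2, -3) = 0, so P lies on C.
Step 2: partial derivatives
  f_x(x, y) = -6*x**2 - 2*x*y + 4*x - 2*y**2 + 2*y + 2, f_y(x, y) = -x**2 - 4*x*y + 2*x - 6*y**2 + 4*y - 1.
  f_x(P) = -66, f_y(P) = -99 (gradient nonzero, so P is smooth).
Step 3: tangent line at P: -66·(x − -2) + -99·(y − -3) = 0.
Expanding: -66*x - 99*y - 429 = 0.


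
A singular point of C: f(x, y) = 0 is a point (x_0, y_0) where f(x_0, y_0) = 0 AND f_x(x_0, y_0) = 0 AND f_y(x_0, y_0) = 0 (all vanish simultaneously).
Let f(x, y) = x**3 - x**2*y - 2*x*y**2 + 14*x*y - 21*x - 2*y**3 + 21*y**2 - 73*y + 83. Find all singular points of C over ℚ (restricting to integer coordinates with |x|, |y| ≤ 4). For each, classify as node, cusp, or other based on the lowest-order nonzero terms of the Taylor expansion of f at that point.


Singular points: {(1, 3)}; classification: cusp.

Compute partial derivatives:
  f_x = 3*x**2 - 2*x*y - 2*y**2 + 14*y - 21.
  f_y = -x**2 - 4*x*y + 14*x - 6*y**2 + 42*y - 73.
Scan x_0 ∈ {−4, ..., 4}. For each x_0, f_y(x_0, y) is a polynomial in y; find its integer roots y ∈ {−4, ..., 4}, then test f_x and f at those candidates.
  x = -4: f_y(-4, y) = -6*y**2 + 58*y - 145; no integer root y with |y| ≤ 4.
  x = -3: f_y(-3, y) = -6*y**2 + 54*y - 124; no integer root y with |y| ≤ 4.
  x = -2: f_y(-2, y) = -6*y**2 + 50*y - 105; no integer root y with |y| ≤ 4.
  x = -1: f_y(-1, y) = -6*y**2 + 46*y - 88; vanishes at y ∈ {4}. (-1, 4): f_x = 14 ≠ 0.
  x = 0: f_y(0, y) = -6*y**2 + 42*y - 73; no integer root y with |y| ≤ 4.
  x = 1: f_y(1, y) = -6*y**2 + 38*y - 60; vanishes at y ∈ {3}. (1, 3): f_x = 0, f = 0 — SINGULAR.
  x = 2: f_y(2, y) = -6*y**2 + 34*y - 49; no integer root y with |y| ≤ 4.
  x = 3: f_y(3, y) = -6*y**2 + 30*y - 40; no integer root y with |y| ≤ 4.
  x = 4: f_y(4, y) = -6*y**2 + 26*y - 33; no integer root y with |y| ≤ 4.
Only singular point on the grid: (1, 3).
Classify: substitute x = 1 + u, y = 3 + v and expand: f = u**3 - u**2*v - 2*u*v**2 - 2*v**3 + v**2.
No constant or linear terms (consistent with a singular point). Quadratic part: v**2. Cubic part: u**3 - u**2*v - 2*u*v**2 - 2*v**3.
The quadratic part v**2 is a perfect square, so there is a single (double) tangent line v = 0, i.e. y = 3. Restricting the cubic part to that line (v = 0) leaves u**3 ≠ 0, so f is not divisible by v and the branch is v² ≈ -u**3 to lowest order — this is a cusp.
Classification: cusp.


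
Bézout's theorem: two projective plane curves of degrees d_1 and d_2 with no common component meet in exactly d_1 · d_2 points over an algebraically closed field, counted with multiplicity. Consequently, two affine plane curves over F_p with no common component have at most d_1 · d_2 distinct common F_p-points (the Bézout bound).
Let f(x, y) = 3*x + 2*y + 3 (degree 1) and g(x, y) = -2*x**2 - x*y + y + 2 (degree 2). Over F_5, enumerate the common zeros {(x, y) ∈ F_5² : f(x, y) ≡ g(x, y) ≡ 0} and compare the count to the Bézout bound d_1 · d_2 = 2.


Common zeros: {(1, 2), (4, 0)}; count = 2; Bézout bound = 2.

deg(f) = 1, deg(g) = 2, so Bézout bound = 2.
Scan x ∈ F_5. For each x, list the y ∈ F_5 with f(x, y) ≡ 0 and those with g(x, y) ≡ 0 (mod 5); the common zeros in that column are the intersection.
  x = 0: f ≡ 0 at y ∈ {1}; g ≡ 0 at y ∈ {3}; common: ∅.
  x = 1: f ≡ 0 at y ∈ {2}; g ≡ 0 at y ∈ {0, 1, 2, 3, 4}; common: {2}.
  x = 2: f ≡ 0 at y ∈ {3}; g ≡ 0 at y ∈ {4}; common: ∅.
  x = 3: f ≡ 0 at y ∈ {4}; g ≡ 0 at y ∈ {2}; common: ∅.
  x = 4: f ≡ 0 at y ∈ {0}; g ≡ 0 at y ∈ {0}; common: {0}.
Collecting: common zeros = {(1, 2), (4, 0)}, so the count is 2.
Comparison with the Bézout bound: 2 ≤ 2 = deg(f)·deg(g), as expected for curves with no common component (the bound is attained).


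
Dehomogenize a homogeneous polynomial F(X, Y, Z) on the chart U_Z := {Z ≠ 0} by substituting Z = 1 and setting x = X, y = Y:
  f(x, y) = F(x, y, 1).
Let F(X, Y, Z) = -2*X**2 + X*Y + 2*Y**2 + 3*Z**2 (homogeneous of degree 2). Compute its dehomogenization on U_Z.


f(x, y) = -2*x**2 + x*y + 2*y**2 + 3

On U_Z we set Z = 1. Each monomial c·X^i·Y^j·Z^k in F becomes c·x^i·y^j·1^k = c·x^i·y^j.
Substituting Z = 1: F(X, Y, 1) = -2*x**2 + x*y + 2*y**2 + 3.
Note: deg(f) ≤ deg(F) = 2; strict inequality happens when F is divisible by Z (lost terms).
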